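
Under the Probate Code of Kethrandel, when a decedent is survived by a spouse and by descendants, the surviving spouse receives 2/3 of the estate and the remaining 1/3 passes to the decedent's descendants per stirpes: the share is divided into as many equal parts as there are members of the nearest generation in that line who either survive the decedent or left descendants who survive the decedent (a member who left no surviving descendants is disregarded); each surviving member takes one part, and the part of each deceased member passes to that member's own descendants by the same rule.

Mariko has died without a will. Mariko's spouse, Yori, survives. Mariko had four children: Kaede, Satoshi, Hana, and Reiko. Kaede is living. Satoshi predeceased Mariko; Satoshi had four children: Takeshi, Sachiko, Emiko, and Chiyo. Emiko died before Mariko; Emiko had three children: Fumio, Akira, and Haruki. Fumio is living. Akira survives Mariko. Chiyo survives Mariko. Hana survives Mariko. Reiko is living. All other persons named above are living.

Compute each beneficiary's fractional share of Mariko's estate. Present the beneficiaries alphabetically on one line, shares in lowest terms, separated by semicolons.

Yori, as surviving spouse, takes 2/3.
The remaining 1/3 passes to Mariko's descendants per stirpes.
The 1/3 is divided into 4 equal shares of 1/12 among Kaede, Satoshi, Hana, Reiko.
Kaede is living and takes 1/12.
Satoshi predeceased; the 1/12 allotted to Satoshi's branch passes to Satoshi's issue by representation.
The 1/12 is divided into 4 equal shares of 1/48 among Takeshi, Sachiko, Emiko, Chiyo.
Takeshi is living and takes 1/48.
Sachiko is living and takes 1/48.
Emiko predeceased; the 1/48 allotted to Emiko's branch passes to Emiko's issue by representation.
The 1/48 is divided into 3 equal shares of 1/144 among Fumio, Akira, Haruki.
Fumio is living and takes 1/144.
Akira is living and takes 1/144.
Haruki is living and takes 1/144.
Chiyo is living and takes 1/48.
Hana is living and takes 1/12.
Reiko is living and takes 1/12.

Akira 1/144; Chiyo 1/48; Fumio 1/144; Hana 1/12; Haruki 1/144; Kaede 1/12; Reiko 1/12; Sachiko 1/48; Takeshi 1/48; Yori 2/3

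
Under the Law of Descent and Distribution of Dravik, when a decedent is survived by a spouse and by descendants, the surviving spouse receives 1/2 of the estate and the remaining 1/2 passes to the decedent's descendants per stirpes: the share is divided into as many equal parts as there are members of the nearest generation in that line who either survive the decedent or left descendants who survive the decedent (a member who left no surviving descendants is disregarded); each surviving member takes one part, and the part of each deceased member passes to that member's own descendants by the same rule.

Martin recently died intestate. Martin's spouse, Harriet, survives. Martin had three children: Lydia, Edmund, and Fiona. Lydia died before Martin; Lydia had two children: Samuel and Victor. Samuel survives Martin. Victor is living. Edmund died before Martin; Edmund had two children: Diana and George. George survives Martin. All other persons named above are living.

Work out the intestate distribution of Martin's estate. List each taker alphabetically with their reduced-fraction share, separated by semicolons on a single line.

Diana 1/12; Fiona 1/6; George 1/12; Harriet 1/2; Samuel 1/12; Victor 1/12

Harriet, as surviving spouse, takes 1/2.
The remaining 1/2 passes to Martin's descendants per stirpes.
The 1/2 is divided into 3 equal shares of 1/6 among Lydia, Edmund, Fiona.
Lydia predeceased; the 1/6 allotted to Lydia's branch passes to Lydia's issue by representation.
The 1/6 is divided into 2 equal shares of 1/12 among Samuel, Victor.
Samuel is living and takes 1/12.
Victor is living and takes 1/12.
Edmund predeceased; the 1/6 allotted to Edmund's branch passes to Edmund's issue by representation.
The 1/6 is divided into 2 equal shares of 1/12 among Diana, George.
Diana is living and takes 1/12.
George is living and takes 1/12.
Fiona is living and takes 1/6.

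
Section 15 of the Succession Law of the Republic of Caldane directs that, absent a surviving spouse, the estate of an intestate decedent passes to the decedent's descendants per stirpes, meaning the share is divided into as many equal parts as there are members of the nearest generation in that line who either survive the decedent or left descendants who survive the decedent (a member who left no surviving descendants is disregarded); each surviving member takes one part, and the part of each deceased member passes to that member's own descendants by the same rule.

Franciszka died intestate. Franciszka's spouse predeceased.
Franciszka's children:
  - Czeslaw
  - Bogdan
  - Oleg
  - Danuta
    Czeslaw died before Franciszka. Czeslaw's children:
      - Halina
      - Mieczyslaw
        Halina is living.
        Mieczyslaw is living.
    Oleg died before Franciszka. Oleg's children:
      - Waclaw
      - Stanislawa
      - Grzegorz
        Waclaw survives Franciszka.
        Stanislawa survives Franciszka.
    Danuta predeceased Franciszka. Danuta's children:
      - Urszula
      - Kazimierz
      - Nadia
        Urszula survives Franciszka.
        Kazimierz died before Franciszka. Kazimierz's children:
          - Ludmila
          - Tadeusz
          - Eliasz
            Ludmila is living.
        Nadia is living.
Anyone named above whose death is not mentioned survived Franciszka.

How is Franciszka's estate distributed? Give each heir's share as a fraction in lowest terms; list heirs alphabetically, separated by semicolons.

There is no surviving spouse, so the entire estate passes to Franciszka's descendants per stirpes.
The estate is divided into 4 equal shares of 1/4 among Czeslaw, Bogdan, Oleg, Danuta.
Czeslaw predeceased; the 1/4 allotted to Czeslaw's branch passes to Czeslaw's issue by representation.
The 1/4 is divided into 2 equal shares of 1/8 among Halina, Mieczyslaw.
Halina is living and takes 1/8.
Mieczyslaw is living and takes 1/8.
Bogdan is living and takes 1/4.
Oleg predeceased; the 1/4 allotted to Oleg's branch passes to Oleg's issue by representation.
The 1/4 is divided into 3 equal shares of 1/12 among Waclaw, Stanislawa, Grzegorz.
Waclaw is living and takes 1/12.
Stanislawa is living and takes 1/12.
Grzegorz is living and takes 1/12.
Danuta predeceased; the 1/4 allotted to Danuta's branch passes to Danuta's issue by representation.
The 1/4 is divided into 3 equal shares of 1/12 among Urszula, Kazimierz, Nadia.
Urszula is living and takes 1/12.
Kazimierz predeceased; the 1/12 allotted to Kazimierz's branch passes to Kazimierz's issue by representation.
The 1/12 is divided into 3 equal shares of 1/36 among Ludmila, Tadeusz, Eliasz.
Ludmila is living and takes 1/36.
Tadeusz is living and takes 1/36.
Eliasz is living and takes 1/36.
Nadia is living and takes 1/12.

Bogdan 1/4; Eliasz 1/36; Grzegorz 1/12; Halina 1/8; Ludmila 1/36; Mieczyslaw 1/8; Nadia 1/12; Stanislawa 1/12; Tadeusz 1/36; Urszula 1/12; Waclaw 1/12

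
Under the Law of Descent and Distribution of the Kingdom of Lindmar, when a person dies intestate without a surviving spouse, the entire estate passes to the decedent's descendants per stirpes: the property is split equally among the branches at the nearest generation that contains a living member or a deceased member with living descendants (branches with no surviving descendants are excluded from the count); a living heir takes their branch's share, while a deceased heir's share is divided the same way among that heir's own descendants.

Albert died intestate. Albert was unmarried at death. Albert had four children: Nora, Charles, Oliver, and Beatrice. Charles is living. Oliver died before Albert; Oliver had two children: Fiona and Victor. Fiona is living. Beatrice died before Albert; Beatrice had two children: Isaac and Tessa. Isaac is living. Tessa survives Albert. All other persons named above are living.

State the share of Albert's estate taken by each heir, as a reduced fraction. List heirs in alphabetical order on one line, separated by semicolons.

Charles 1/4; Fiona 1/8; Isaac 1/8; Nora 1/4; Tessa 1/8; Victor 1/8

There is no surviving spouse, so the entire estate passes to Albert's descendants per stirpes.
The estate is divided into 4 equal shares of 1/4 among Nora, Charles, Oliver, Beatrice.
Nora is living and takes 1/4.
Charles is living and takes 1/4.
Oliver predeceased; the 1/4 allotted to Oliver's branch passes to Oliver's issue by representation.
The 1/4 is divided into 2 equal shares of 1/8 among Fiona, Victor.
Fiona is living and takes 1/8.
Victor is living and takes 1/8.
Beatrice predeceased; the 1/4 allotted to Beatrice's branch passes to Beatrice's issue by representation.
The 1/4 is divided into 2 equal shares of 1/8 among Isaac, Tessa.
Isaac is living and takes 1/8.
Tessa is living and takes 1/8.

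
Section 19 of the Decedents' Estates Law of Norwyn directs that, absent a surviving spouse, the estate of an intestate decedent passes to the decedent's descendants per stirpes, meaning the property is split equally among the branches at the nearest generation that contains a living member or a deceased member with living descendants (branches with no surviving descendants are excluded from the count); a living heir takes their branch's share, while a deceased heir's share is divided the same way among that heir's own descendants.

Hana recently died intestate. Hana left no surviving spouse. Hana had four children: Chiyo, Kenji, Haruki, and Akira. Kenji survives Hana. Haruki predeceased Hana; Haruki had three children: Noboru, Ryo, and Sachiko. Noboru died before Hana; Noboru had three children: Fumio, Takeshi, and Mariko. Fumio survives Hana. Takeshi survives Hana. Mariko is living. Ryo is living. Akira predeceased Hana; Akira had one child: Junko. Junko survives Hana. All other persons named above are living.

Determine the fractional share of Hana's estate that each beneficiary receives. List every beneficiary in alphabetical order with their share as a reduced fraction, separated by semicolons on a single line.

There is no surviving spouse, so the entire estate passes to Hana's descendants per stirpes.
The estate is divided into 4 equal shares of 1/4 among Chiyo, Kenji, Haruki, Akira.
Chiyo is living and takes 1/4.
Kenji is living and takes 1/4.
Haruki predeceased; the 1/4 allotted to Haruki's branch passes to Haruki's issue by representation.
The 1/4 is divided into 3 equal shares of 1/12 among Noboru, Ryo, Sachiko.
Noboru predeceased; the 1/12 allotted to Noboru's branch passes to Noboru's issue by representation.
The 1/12 is divided into 3 equal shares of 1/36 among Fumio, Takeshi, Mariko.
Fumio is living and takes 1/36.
Takeshi is living and takes 1/36.
Mariko is living and takes 1/36.
Ryo is living and takes 1/12.
Sachiko is living and takes 1/12.
Akira predeceased; the 1/4 allotted to Akira's branch passes to Akira's issue by representation.
Junko is the sole taker at this level and receives the full 1/4.

Chiyo 1/4; Fumio 1/36; Junko 1/4; Kenji 1/4; Mariko 1/36; Ryo 1/12; Sachiko 1/12; Takeshi 1/36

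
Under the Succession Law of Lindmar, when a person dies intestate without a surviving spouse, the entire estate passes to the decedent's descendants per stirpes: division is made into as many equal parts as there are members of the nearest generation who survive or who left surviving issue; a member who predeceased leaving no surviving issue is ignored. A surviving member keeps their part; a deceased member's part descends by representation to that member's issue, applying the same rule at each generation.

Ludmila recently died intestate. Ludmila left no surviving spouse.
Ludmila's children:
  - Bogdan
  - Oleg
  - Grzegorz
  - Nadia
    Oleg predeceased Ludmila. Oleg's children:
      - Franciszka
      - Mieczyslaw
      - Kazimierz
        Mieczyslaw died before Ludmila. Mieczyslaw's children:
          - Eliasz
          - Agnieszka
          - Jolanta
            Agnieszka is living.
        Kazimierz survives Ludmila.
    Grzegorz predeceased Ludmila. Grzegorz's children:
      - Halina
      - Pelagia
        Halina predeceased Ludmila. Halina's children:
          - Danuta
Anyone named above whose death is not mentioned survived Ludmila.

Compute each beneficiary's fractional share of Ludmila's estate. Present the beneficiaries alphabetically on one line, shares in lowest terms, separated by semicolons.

Agnieszka 1/36; Bogdan 1/4; Danuta 1/8; Eliasz 1/36; Franciszka 1/12; Jolanta 1/36; Kazimierz 1/12; Nadia 1/4; Pelagia 1/8

There is no surviving spouse, so the entire estate passes to Ludmila's descendants per stirpes.
The estate is divided into 4 equal shares of 1/4 among Bogdan, Oleg, Grzegorz, Nadia.
Bogdan is living and takes 1/4.
Oleg predeceased; the 1/4 allotted to Oleg's branch passes to Oleg's issue by representation.
The 1/4 is divided into 3 equal shares of 1/12 among Franciszka, Mieczyslaw, Kazimierz.
Franciszka is living and takes 1/12.
Mieczyslaw predeceased; the 1/12 allotted to Mieczyslaw's branch passes to Mieczyslaw's issue by representation.
The 1/12 is divided into 3 equal shares of 1/36 among Eliasz, Agnieszka, Jolanta.
Eliasz is living and takes 1/36.
Agnieszka is living and takes 1/36.
Jolanta is living and takes 1/36.
Kazimierz is living and takes 1/12.
Grzegorz predeceased; the 1/4 allotted to Grzegorz's branch passes to Grzegorz's issue by representation.
The 1/4 is divided into 2 equal shares of 1/8 among Halina, Pelagia.
Halina predeceased; the 1/8 allotted to Halina's branch passes to Halina's issue by representation.
Danuta is the sole taker at this level and receives the full 1/8.
Pelagia is living and takes 1/8.
Nadia is living and takes 1/4.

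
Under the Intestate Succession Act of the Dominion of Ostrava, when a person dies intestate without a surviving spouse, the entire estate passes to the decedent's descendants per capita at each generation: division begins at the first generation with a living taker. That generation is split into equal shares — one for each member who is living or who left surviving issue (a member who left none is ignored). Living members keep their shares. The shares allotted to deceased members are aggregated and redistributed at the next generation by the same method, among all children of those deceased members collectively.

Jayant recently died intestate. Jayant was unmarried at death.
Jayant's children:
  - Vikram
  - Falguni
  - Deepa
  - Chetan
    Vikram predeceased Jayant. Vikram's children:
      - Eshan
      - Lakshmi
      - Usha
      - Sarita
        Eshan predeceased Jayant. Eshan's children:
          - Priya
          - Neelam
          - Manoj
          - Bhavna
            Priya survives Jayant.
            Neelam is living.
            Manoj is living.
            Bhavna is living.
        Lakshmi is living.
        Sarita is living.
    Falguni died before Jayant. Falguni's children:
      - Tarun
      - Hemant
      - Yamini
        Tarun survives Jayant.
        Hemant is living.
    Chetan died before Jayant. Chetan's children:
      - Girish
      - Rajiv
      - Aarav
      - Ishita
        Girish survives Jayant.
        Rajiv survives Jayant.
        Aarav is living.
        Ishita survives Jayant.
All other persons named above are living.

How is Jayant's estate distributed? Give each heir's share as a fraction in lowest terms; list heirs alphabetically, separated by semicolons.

Aarav 3/44; Bhavna 3/176; Deepa 1/4; Girish 3/44; Hemant 3/44; Ishita 3/44; Lakshmi 3/44; Manoj 3/176; Neelam 3/176; Priya 3/176; Rajiv 3/44; Sarita 3/44; Tarun 3/44; Usha 3/44; Yamini 3/44

There is no surviving spouse, so the entire estate passes to Jayant's descendants per capita at each generation.
At generation 1 (Vikram, Falguni, Deepa, Chetan) there are 4 shares of (1)/4 = 1/4 each.
Living: Deepa — each takes 1/4.
Deceased: Vikram, Falguni, and Chetan. Their combined 3/4 is pooled and carried to generation 2.
At generation 2 (Eshan, Lakshmi, Usha, Sarita, Tarun, Hemant, Yamini, Girish, Rajiv, Aarav, Ishita) there are 11 shares of (3/4)/11 = 3/44 each.
Living: Lakshmi, Usha, Sarita, Tarun, Hemant, Yamini, Girish, Rajiv, Aarav, and Ishita — each takes 3/44.
Deceased: Eshan. That 3/44 share is carried to generation 3.
At generation 3 (Priya, Neelam, Manoj, Bhavna) there are 4 shares of (3/44)/4 = 3/176 each.
Living: Priya, Neelam, Manoj, and Bhavna — each takes 3/176.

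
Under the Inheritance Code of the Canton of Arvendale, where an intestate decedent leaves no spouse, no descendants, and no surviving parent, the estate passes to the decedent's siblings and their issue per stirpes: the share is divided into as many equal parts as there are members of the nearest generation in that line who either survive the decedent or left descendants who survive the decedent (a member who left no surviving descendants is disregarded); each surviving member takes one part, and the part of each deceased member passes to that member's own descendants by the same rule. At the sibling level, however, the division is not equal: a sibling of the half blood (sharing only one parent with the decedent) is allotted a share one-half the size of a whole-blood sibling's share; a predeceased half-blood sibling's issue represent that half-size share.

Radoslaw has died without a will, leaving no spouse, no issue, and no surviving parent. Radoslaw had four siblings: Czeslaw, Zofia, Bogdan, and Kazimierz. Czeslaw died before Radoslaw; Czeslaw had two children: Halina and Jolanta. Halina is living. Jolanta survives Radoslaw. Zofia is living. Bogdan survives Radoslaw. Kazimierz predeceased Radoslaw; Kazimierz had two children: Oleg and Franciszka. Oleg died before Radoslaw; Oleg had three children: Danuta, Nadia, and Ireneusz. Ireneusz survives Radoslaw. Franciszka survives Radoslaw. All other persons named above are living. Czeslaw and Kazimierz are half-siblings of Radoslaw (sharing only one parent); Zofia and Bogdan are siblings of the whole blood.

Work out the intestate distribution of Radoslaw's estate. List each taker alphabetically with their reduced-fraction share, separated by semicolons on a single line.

No spouse, descendants, or parent survives, so the estate passes to Radoslaw's siblings per stirpes.
Half-blood siblings count for one-half the weight of whole-blood siblings at the initial division.
Dividing 1 in proportion to weights (total weight 3): Czeslaw (weight 1/2) → 1/6; Zofia (weight 1) → 1/3; Bogdan (weight 1) → 1/3; Kazimierz (weight 1/2) → 1/6.
Czeslaw predeceased; the 1/6 allotted to Czeslaw's branch passes to Czeslaw's issue by representation.
The 1/6 is divided into 2 equal shares of 1/12 among Halina, Jolanta.
Halina is living and takes 1/12.
Jolanta is living and takes 1/12.
Zofia is living and takes 1/3.
Bogdan is living and takes 1/3.
Kazimierz predeceased; the 1/6 allotted to Kazimierz's branch passes to Kazimierz's issue by representation.
The 1/6 is divided into 2 equal shares of 1/12 among Oleg, Franciszka.
Oleg predeceased; the 1/12 allotted to Oleg's branch passes to Oleg's issue by representation.
The 1/12 is divided into 3 equal shares of 1/36 among Danuta, Nadia, Ireneusz.
Danuta is living and takes 1/36.
Nadia is living and takes 1/36.
Ireneusz is living and takes 1/36.
Franciszka is living and takes 1/12.

Bogdan 1/3; Danuta 1/36; Franciszka 1/12; Halina 1/12; Ireneusz 1/36; Jolanta 1/12; Nadia 1/36; Zofia 1/3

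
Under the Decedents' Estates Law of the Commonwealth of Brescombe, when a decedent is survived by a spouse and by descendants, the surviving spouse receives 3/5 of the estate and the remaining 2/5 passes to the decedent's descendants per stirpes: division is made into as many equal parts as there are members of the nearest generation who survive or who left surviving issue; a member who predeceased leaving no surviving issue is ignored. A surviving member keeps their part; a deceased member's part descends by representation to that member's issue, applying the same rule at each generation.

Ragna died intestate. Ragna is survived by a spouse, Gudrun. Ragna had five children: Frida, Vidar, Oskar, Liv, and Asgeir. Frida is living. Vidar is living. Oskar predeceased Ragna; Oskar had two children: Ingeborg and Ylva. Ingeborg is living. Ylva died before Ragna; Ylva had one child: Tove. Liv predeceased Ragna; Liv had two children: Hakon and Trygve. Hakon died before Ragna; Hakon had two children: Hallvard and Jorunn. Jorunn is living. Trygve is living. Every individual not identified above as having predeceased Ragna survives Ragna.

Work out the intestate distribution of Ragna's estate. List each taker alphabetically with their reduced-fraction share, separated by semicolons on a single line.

Asgeir 2/25; Frida 2/25; Gudrun 3/5; Hallvard 1/50; Ingeborg 1/25; Jorunn 1/50; Tove 1/25; Trygve 1/25; Vidar 2/25

Gudrun, as surviving spouse, takes 3/5.
The remaining 2/5 passes to Ragna's descendants per stirpes.
The 2/5 is divided into 5 equal shares of 2/25 among Frida, Vidar, Oskar, Liv, Asgeir.
Frida is living and takes 2/25.
Vidar is living and takes 2/25.
Oskar predeceased; the 2/25 allotted to Oskar's branch passes to Oskar's issue by representation.
The 2/25 is divided into 2 equal shares of 1/25 among Ingeborg, Ylva.
Ingeborg is living and takes 1/25.
Ylva predeceased; the 1/25 allotted to Ylva's branch passes to Ylva's issue by representation.
Tove is the sole taker at this level and receives the full 1/25.
Liv predeceased; the 2/25 allotted to Liv's branch passes to Liv's issue by representation.
The 2/25 is divided into 2 equal shares of 1/25 among Hakon, Trygve.
Hakon predeceased; the 1/25 allotted to Hakon's branch passes to Hakon's issue by representation.
The 1/25 is divided into 2 equal shares of 1/50 among Hallvard, Jorunn.
Hallvard is living and takes 1/50.
Jorunn is living and takes 1/50.
Trygve is living and takes 1/25.
Asgeir is living and takes 2/25.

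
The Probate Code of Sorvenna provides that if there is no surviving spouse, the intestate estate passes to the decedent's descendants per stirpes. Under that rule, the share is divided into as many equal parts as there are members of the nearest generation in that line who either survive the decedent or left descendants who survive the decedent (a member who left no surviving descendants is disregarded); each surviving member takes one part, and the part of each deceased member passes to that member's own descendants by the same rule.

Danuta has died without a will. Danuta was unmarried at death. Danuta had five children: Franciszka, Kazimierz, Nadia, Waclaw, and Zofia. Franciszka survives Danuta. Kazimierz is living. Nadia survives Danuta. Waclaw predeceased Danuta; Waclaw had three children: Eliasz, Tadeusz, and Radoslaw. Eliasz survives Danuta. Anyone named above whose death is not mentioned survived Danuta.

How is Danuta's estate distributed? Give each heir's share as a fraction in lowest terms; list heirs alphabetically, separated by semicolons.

There is no surviving spouse, so the entire estate passes to Danuta's descendants per stirpes.
The estate is divided into 5 equal shares of 1/5 among Franciszka, Kazimierz, Nadia, Waclaw, Zofia.
Franciszka is living and takes 1/5.
Kazimierz is living and takes 1/5.
Nadia is living and takes 1/5.
Waclaw predeceased; the 1/5 allotted to Waclaw's branch passes to Waclaw's issue by representation.
The 1/5 is divided into 3 equal shares of 1/15 among Eliasz, Tadeusz, Radoslaw.
Eliasz is living and takes 1/15.
Tadeusz is living and takes 1/15.
Radoslaw is living and takes 1/15.
Zofia is living and takes 1/5.

Eliasz 1/15; Franciszka 1/5; Kazimierz 1/5; Nadia 1/5; Radoslaw 1/15; Tadeusz 1/15; Zofia 1/5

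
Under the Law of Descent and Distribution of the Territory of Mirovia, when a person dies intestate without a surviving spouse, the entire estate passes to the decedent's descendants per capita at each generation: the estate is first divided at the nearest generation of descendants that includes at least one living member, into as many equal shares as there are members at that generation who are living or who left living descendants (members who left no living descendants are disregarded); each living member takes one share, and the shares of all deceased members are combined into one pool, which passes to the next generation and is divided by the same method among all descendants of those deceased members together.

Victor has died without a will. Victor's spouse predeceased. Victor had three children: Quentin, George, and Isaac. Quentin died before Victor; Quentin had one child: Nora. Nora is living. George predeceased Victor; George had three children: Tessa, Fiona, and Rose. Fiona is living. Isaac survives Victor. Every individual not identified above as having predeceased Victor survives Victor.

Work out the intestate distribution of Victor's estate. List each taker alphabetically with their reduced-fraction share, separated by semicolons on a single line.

Fiona 1/6; Isaac 1/3; Nora 1/6; Rose 1/6; Tessa 1/6

There is no surviving spouse, so the entire estate passes to Victor's descendants per capita at each generation.
At generation 1 (Quentin, George, Isaac) there are 3 shares of (1)/3 = 1/3 each.
Living: Isaac — each takes 1/3.
Deceased: Quentin and George. Their combined 2/3 is pooled and carried to generation 2.
At generation 2 (Nora, Tessa, Fiona, Rose) there are 4 shares of (2/3)/4 = 1/6 each.
Living: Nora, Tessa, Fiona, and Rose — each takes 1/6.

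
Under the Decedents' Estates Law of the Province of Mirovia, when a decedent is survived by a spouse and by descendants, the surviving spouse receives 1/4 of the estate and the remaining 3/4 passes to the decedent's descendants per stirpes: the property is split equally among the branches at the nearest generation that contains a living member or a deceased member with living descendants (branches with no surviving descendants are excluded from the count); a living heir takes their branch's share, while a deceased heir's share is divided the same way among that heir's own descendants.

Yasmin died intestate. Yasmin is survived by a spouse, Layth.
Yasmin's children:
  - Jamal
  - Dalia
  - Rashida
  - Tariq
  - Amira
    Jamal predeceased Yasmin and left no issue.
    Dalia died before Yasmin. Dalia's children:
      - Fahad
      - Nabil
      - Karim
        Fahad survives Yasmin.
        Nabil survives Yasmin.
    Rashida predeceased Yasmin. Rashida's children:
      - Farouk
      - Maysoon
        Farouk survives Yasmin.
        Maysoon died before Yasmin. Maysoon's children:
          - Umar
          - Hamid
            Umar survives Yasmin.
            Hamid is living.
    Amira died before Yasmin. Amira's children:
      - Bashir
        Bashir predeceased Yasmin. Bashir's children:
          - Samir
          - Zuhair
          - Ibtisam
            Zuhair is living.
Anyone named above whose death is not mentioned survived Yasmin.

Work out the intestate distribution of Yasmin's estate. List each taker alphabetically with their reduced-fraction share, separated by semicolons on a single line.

Layth, as surviving spouse, takes 1/4.
The remaining 3/4 passes to Yasmin's descendants per stirpes.
Jamal left no surviving issue, so that branch lapses and is disregarded.
The 3/4 is divided into 4 equal shares of 3/16 among Dalia, Rashida, Tariq, Amira.
Dalia predeceased; the 3/16 allotted to Dalia's branch passes to Dalia's issue by representation.
The 3/16 is divided into 3 equal shares of 1/16 among Fahad, Nabil, Karim.
Fahad is living and takes 1/16.
Nabil is living and takes 1/16.
Karim is living and takes 1/16.
Rashida predeceased; the 3/16 allotted to Rashida's branch passes to Rashida's issue by representation.
The 3/16 is divided into 2 equal shares of 3/32 among Farouk, Maysoon.
Farouk is living and takes 3/32.
Maysoon predeceased; the 3/32 allotted to Maysoon's branch passes to Maysoon's issue by representation.
The 3/32 is divided into 2 equal shares of 3/64 among Umar, Hamid.
Umar is living and takes 3/64.
Hamid is living and takes 3/64.
Tariq is living and takes 3/16.
Amira predeceased; the 3/16 allotted to Amira's branch passes to Amira's issue by representation.
Bashir's line is the sole branch at this level, so the full 3/16 passes to Bashir's issue by representation.
The 3/16 is divided into 3 equal shares of 1/16 among Samir, Zuhair, Ibtisam.
Samir is living and takes 1/16.
Zuhair is living and takes 1/16.
Ibtisam is living and takes 1/16.

Fahad 1/16; Farouk 3/32; Hamid 3/64; Ibtisam 1/16; Karim 1/16; Layth 1/4; Nabil 1/16; Samir 1/16; Tariq 3/16; Umar 3/64; Zuhair 1/16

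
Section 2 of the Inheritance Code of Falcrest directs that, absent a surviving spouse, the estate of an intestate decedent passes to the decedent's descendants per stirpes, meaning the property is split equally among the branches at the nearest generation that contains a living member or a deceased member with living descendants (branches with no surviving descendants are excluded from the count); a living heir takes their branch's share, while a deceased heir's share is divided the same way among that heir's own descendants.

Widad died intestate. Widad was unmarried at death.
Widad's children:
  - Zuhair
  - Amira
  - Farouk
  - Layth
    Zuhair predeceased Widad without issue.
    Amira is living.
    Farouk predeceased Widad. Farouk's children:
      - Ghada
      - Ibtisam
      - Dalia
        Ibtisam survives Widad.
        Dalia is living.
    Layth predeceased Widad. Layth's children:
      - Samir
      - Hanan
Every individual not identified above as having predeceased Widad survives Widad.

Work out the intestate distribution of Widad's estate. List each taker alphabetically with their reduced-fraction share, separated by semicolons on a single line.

There is no surviving spouse, so the entire estate passes to Widad's descendants per stirpes.
Zuhair left no surviving issue, so that branch lapses and is disregarded.
The estate is divided into 3 equal shares of 1/3 among Amira, Farouk, Layth.
Amira is living and takes 1/3.
Farouk predeceased; the 1/3 allotted to Farouk's branch passes to Farouk's issue by representation.
The 1/3 is divided into 3 equal shares of 1/9 among Ghada, Ibtisam, Dalia.
Ghada is living and takes 1/9.
Ibtisam is living and takes 1/9.
Dalia is living and takes 1/9.
Layth predeceased; the 1/3 allotted to Layth's branch passes to Layth's issue by representation.
The 1/3 is divided into 2 equal shares of 1/6 among Samir, Hanan.
Samir is living and takes 1/6.
Hanan is living and takes 1/6.

Amira 1/3; Dalia 1/9; Ghada 1/9; Hanan 1/6; Ibtisam 1/9; Samir 1/6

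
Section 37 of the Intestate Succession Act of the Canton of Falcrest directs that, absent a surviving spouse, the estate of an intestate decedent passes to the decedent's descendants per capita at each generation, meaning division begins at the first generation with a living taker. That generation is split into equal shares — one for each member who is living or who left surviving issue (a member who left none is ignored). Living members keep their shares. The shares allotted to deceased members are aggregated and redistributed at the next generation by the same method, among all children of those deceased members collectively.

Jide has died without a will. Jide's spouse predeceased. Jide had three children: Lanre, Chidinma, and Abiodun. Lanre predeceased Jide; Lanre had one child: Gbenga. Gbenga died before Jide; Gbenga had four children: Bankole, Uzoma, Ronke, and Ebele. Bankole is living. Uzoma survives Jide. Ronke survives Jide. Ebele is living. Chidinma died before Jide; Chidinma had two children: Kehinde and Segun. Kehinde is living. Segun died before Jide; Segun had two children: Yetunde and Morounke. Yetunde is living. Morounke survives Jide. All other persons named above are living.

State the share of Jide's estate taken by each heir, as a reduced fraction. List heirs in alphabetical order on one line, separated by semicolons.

Abiodun 1/3; Bankole 2/27; Ebele 2/27; Kehinde 2/9; Morounke 2/27; Ronke 2/27; Uzoma 2/27; Yetunde 2/27

There is no surviving spouse, so the entire estate passes to Jide's descendants per capita at each generation.
At generation 1 (Lanre, Chidinma, Abiodun) there are 3 shares of (1)/3 = 1/3 each.
Living: Abiodun — each takes 1/3.
Deceased: Lanre and Chidinma. Their combined 2/3 is pooled and carried to generation 2.
At generation 2 (Gbenga, Kehinde, Segun) there are 3 shares of (2/3)/3 = 2/9 each.
Living: Kehinde — each takes 2/9.
Deceased: Gbenga and Segun. Their combined 4/9 is pooled and carried to generation 3.
At generation 3 (Bankole, Uzoma, Ronke, Ebele, Yetunde, Morounke) there are 6 shares of (4/9)/6 = 2/27 each.
Living: Bankole, Uzoma, Ronke, Ebele, Yetunde, and Morounke — each takes 2/27.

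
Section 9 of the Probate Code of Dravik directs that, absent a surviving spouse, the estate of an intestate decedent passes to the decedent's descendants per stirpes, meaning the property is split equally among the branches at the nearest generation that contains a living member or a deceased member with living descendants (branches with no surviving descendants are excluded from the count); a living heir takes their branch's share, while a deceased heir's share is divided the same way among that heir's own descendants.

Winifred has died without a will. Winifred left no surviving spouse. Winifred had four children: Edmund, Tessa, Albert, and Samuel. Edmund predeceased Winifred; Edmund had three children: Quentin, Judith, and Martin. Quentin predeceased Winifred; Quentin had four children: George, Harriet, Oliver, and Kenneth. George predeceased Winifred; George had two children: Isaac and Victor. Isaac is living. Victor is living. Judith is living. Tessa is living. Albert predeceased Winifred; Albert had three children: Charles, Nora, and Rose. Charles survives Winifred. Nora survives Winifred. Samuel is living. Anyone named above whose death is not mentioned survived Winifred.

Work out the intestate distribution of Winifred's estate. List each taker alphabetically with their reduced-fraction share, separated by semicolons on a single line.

Charles 1/12; Harriet 1/48; Isaac 1/96; Judith 1/12; Kenneth 1/48; Martin 1/12; Nora 1/12; Oliver 1/48; Rose 1/12; Samuel 1/4; Tessa 1/4; Victor 1/96

There is no surviving spouse, so the entire estate passes to Winifred's descendants per stirpes.
The estate is divided into 4 equal shares of 1/4 among Edmund, Tessa, Albert, Samuel.
Edmund predeceased; the 1/4 allotted to Edmund's branch passes to Edmund's issue by representation.
The 1/4 is divided into 3 equal shares of 1/12 among Quentin, Judith, Martin.
Quentin predeceased; the 1/12 allotted to Quentin's branch passes to Quentin's issue by representation.
The 1/12 is divided into 4 equal shares of 1/48 among George, Harriet, Oliver, Kenneth.
George predeceased; the 1/48 allotted to George's branch passes to George's issue by representation.
The 1/48 is divided into 2 equal shares of 1/96 among Isaac, Victor.
Isaac is living and takes 1/96.
Victor is living and takes 1/96.
Harriet is living and takes 1/48.
Oliver is living and takes 1/48.
Kenneth is living and takes 1/48.
Judith is living and takes 1/12.
Martin is living and takes 1/12.
Tessa is living and takes 1/4.
Albert predeceased; the 1/4 allotted to Albert's branch passes to Albert's issue by representation.
The 1/4 is divided into 3 equal shares of 1/12 among Charles, Nora, Rose.
Charles is living and takes 1/12.
Nora is living and takes 1/12.
Rose is living and takes 1/12.
Samuel is living and takes 1/4.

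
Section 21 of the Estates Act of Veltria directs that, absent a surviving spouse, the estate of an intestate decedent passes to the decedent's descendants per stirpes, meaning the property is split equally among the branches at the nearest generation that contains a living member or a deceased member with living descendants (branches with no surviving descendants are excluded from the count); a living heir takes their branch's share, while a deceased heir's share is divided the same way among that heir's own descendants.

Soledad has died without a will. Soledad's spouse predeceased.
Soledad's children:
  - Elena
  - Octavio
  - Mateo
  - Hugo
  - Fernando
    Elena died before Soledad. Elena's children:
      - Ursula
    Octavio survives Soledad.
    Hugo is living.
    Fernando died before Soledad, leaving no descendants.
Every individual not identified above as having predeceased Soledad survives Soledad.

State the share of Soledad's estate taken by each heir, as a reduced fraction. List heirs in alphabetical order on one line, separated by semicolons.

Hugo 1/4; Mateo 1/4; Octavio 1/4; Ursula 1/4

There is no surviving spouse, so the entire estate passes to Soledad's descendants per stirpes.
Fernando left no surviving issue, so that branch lapses and is disregarded.
The estate is divided into 4 equal shares of 1/4 among Elena, Octavio, Mateo, Hugo.
Elena predeceased; the 1/4 allotted to Elena's branch passes to Elena's issue by representation.
Ursula is the sole taker at this level and receives the full 1/4.
Octavio is living and takes 1/4.
Mateo is living and takes 1/4.
Hugo is living and takes 1/4.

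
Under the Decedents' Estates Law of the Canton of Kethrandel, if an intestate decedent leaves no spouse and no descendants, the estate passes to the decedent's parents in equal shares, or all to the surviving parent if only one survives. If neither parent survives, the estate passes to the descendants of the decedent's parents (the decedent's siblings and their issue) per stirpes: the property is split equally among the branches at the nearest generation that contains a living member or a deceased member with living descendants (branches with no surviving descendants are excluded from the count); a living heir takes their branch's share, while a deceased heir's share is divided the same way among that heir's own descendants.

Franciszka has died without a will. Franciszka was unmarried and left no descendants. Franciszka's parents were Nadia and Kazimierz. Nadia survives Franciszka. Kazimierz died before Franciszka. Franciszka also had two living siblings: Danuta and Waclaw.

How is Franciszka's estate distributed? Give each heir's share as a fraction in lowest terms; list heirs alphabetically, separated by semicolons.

Only one parent, Nadia, survives, so Nadia takes the entire estate. The siblings take nothing because a surviving parent has priority.

Nadia 1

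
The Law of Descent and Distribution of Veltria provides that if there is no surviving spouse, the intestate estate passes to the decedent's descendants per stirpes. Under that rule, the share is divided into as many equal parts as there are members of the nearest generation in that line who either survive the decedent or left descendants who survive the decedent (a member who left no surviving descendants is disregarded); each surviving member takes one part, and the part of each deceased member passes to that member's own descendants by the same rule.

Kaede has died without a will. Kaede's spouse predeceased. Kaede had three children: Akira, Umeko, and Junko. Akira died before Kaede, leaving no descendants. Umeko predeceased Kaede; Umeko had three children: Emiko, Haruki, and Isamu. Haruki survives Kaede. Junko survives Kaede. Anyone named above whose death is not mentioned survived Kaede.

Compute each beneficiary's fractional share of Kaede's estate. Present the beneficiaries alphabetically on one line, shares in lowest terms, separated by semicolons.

Emiko 1/6; Haruki 1/6; Isamu 1/6; Junko 1/2

There is no surviving spouse, so the entire estate passes to Kaede's descendants per stirpes.
Akira left no surviving issue, so that branch lapses and is disregarded.
The estate is divided into 2 equal shares of 1/2 among Umeko, Junko.
Umeko predeceased; the 1/2 allotted to Umeko's branch passes to Umeko's issue by representation.
The 1/2 is divided into 3 equal shares of 1/6 among Emiko, Haruki, Isamu.
Emiko is living and takes 1/6.
Haruki is living and takes 1/6.
Isamu is living and takes 1/6.
Junko is living and takes 1/2.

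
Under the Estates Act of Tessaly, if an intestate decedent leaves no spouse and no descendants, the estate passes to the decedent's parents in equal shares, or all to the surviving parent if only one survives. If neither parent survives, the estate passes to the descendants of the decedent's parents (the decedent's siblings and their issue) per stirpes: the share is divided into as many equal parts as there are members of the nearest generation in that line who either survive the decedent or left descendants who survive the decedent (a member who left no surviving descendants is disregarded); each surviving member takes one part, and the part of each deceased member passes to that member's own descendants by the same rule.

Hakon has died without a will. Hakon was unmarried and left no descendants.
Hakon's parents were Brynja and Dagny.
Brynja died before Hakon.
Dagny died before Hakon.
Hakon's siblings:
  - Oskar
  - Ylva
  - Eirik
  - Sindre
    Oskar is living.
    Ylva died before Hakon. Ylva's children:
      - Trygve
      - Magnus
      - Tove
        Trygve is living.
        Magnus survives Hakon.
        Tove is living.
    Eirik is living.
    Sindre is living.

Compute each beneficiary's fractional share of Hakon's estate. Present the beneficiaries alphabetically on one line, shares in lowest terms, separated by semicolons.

Neither parent survives and there are no descendants, so the estate passes to Hakon's siblings and their issue per stirpes.
The estate is divided into 4 equal shares of 1/4 among Oskar, Ylva, Eirik, Sindre.
Oskar is living and takes 1/4.
Ylva predeceased; the 1/4 allotted to Ylva's branch passes to Ylva's issue by representation.
The 1/4 is divided into 3 equal shares of 1/12 among Trygve, Magnus, Tove.
Trygve is living and takes 1/12.
Magnus is living and takes 1/12.
Tove is living and takes 1/12.
Eirik is living and takes 1/4.
Sindre is living and takes 1/4.

Eirik 1/4; Magnus 1/12; Oskar 1/4; Sindre 1/4; Tove 1/12; Trygve 1/12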